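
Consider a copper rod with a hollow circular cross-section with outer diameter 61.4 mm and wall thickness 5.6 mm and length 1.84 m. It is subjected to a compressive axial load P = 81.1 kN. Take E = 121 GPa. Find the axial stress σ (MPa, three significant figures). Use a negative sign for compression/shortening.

A = 981.7 mm².
σ = N/A = -81100/981.7 = -82.61 MPa.

-82.6 MPa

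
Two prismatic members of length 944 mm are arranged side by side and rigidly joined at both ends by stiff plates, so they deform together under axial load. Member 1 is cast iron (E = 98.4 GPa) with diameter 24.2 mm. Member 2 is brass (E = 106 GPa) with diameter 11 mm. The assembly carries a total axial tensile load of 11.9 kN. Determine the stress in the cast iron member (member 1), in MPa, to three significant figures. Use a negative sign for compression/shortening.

21.2 MPa

A_1 = 460 mm².
A_2 = 95.03 mm².
Equal strain + equilibrium ⇒ each member carries load in proportion to AE: A₁E₁ = 45260000 N, A₂E₂ = 10070000 N, ΣAE = 55330000 N.
σ₁ = P·E₁/ΣAE = 11900·98400/55330000 = 21.16 MPa.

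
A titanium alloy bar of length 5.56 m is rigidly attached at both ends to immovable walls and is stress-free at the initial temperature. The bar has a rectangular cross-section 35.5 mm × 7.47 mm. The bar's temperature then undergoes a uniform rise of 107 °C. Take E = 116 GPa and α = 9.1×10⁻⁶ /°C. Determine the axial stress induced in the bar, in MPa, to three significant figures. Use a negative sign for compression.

-113 MPa

Free thermal expansion αLΔT = 9.1e-6 · 5560 · 107 = 5.414 mm.
The walls impose strain ε = −(5.414)/5560 = -9.7370e-04; σ = Eε = 116000 · -9.7370e-04 = -112.9 MPa.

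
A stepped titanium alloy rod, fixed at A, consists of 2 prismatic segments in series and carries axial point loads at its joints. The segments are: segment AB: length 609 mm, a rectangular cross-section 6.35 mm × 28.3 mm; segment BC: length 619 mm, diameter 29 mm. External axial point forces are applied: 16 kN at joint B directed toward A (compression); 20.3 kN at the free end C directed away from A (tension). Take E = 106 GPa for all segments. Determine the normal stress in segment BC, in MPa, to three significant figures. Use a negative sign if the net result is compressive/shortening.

Internal axial forces (sectioning from the free end, tension +): N_BC = 20.3 kN, N_AB = 4.3 kN.
A_BC = 660.5 mm².
σ_BC = N_BC/A_BC = 20300/660.5 = 30.73 MPa.

30.7 MPa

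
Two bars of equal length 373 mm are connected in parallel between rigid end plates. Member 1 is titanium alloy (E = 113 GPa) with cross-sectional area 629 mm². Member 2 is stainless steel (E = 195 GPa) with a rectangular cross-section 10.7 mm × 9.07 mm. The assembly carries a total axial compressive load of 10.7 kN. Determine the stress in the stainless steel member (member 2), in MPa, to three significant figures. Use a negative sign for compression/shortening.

-23.2 MPa

A_2 = 97.05 mm².
Equal strain + equilibrium ⇒ each member carries load in proportion to AE: A₁E₁ = 71080000 N, A₂E₂ = 18920000 N, ΣAE = 90000000 N.
σ₂ = P·E₂/ΣAE = -10700·195000/90000000 = -23.18 MPa.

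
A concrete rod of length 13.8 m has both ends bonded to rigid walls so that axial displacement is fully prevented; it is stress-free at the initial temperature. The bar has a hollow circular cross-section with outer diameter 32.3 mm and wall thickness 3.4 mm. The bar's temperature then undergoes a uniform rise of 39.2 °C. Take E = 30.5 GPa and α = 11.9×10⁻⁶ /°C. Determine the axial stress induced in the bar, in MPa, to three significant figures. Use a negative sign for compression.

Free thermal expansion αLΔT = 11.9e-6 · 13800 · 39.2 = 6.437 mm.
The walls impose strain ε = −(6.437)/13800 = -4.6648e-04; σ = Eε = 30500 · -4.6648e-04 = -14.23 MPa.

-14.2 MPa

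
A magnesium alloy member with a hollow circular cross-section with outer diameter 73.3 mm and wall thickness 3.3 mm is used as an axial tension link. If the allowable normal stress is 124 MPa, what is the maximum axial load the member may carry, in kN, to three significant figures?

A = 725.7 mm².
P_max = σ_allow · A = 124 · 725.7 = 89990 N = 89.99 kN.

90.0 kN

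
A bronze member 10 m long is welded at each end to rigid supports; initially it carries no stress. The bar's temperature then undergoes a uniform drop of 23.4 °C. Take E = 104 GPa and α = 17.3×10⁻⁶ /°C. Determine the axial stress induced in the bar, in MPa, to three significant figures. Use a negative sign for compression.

Free thermal expansion αLΔT = 17.3e-6 · 10000 · -23.4 = -4.048 mm.
The walls impose strain ε = −(-4.048)/10000 = 4.0482e-04; σ = Eε = 104000 · 4.0482e-04 = 42.1 MPa.

42.1 MPa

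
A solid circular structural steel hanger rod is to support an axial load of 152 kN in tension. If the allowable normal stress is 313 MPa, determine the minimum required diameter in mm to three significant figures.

Required area A ≥ P/σ_allow = 152000/313 = 485.6 mm².
For a solid circular section, d ≥ √(4A/π) = 24.87 mm.

24.9 mm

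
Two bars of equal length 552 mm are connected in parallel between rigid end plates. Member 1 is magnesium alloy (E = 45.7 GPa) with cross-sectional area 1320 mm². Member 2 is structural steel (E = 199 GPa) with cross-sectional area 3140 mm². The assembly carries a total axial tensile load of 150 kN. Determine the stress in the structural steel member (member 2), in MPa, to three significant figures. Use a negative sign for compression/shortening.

Equal strain + equilibrium ⇒ each member carries load in proportion to AE: A₁E₁ = 60320000 N, A₂E₂ = 624900000 N, ΣAE = 685200000 N.
σ₂ = P·E₂/ΣAE = 150000·199000/685200000 = 43.56 MPa.

43.6 MPa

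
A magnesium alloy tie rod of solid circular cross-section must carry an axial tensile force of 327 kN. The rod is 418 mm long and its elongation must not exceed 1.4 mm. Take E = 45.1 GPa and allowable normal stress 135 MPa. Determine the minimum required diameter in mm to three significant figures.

Required area A ≥ P/σ_allow = 327000/135 = 2422 mm².
For a solid circular section, d ≥ √(4A/π) = 55.53 mm.
Elongation limit: A ≥ PL/(Eδ_allow) = 327000·418/(45100·1.4) = 2165 mm² ⇒ d ≥ 52.5 mm.
The stress limit governs.

55.5 mm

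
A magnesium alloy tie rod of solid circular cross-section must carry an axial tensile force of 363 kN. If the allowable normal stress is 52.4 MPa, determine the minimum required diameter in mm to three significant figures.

93.9 mm

Required area A ≥ P/σ_allow = 363000/52.4 = 6927 mm².
For a solid circular section, d ≥ √(4A/π) = 93.92 mm.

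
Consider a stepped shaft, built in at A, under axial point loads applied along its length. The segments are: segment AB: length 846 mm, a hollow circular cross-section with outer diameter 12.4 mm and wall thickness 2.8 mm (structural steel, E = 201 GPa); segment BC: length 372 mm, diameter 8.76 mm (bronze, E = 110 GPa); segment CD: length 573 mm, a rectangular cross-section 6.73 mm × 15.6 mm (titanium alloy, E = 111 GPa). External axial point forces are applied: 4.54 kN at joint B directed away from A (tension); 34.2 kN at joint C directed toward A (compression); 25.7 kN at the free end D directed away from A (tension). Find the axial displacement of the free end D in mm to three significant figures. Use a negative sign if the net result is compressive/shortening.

0.589 mm

Internal axial forces (sectioning from the free end, tension +): N_CD = 25.7 kN, N_BC = -8.5 kN, N_AB = -3.96 kN.
A_AB = 84.45 mm².
A_BC = 60.27 mm².
A_CD = 105 mm².
δ_AB = -3960·846/(84.45·201000) = -0.1974 mm
δ_BC = -8500·372/(60.27·110000) = -0.4769 mm
δ_CD = 25700·573/(105·111000) = 1.264 mm
δ = Σδ_i = 0.5893 mm.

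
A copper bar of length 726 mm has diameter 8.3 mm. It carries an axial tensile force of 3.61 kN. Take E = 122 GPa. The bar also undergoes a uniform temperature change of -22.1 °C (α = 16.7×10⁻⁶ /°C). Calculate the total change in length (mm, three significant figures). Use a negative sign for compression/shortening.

0.129 mm

A = 54.11 mm².
δ_mech = NL/(AE) = 3610·726/(54.11·122000) = 0.397 mm.
δ_thermal = αLΔT = 16.7e-6·726·-22.1 = -0.2679 mm.
δ = δ_mech + δ_thermal = 0.1291 mm.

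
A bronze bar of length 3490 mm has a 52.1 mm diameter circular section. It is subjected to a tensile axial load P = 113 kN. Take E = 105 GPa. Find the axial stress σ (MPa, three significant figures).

53.0 MPa

A = 2132 mm².
σ = N/A = 113000/2132 = 53 MPa.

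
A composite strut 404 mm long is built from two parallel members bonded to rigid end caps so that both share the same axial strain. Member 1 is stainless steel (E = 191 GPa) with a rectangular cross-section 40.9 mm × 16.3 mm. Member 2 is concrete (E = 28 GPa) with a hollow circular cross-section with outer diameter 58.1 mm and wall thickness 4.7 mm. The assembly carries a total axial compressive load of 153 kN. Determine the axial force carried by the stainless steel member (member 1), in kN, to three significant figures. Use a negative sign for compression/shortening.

-130 kN

A_1 = 666.7 mm².
A_2 = 788.5 mm².
Equal strain + equilibrium ⇒ each member carries load in proportion to AE: A₁E₁ = 127300000 N, A₂E₂ = 22080000 N, ΣAE = 149400000 N.
F₁ = P·A₁E₁/ΣAE = -153000·127300000/149400000 = -130400 N.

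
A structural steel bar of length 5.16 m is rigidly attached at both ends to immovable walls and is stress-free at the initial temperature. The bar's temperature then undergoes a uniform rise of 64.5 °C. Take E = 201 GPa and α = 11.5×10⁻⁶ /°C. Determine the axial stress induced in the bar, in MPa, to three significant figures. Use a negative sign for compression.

-149 MPa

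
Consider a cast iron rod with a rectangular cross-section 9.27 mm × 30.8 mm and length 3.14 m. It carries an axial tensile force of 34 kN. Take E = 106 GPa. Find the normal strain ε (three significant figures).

A = 285.5 mm².
σ = N/A = 119.1 MPa; ε = σ/E = 119.1/106000 = 1.123e-03.

0.00112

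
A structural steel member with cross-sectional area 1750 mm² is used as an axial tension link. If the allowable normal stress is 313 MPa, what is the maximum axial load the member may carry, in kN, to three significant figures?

548 kN

P_max = σ_allow · A = 313 · 1750 = 547800 N = 547.8 kN.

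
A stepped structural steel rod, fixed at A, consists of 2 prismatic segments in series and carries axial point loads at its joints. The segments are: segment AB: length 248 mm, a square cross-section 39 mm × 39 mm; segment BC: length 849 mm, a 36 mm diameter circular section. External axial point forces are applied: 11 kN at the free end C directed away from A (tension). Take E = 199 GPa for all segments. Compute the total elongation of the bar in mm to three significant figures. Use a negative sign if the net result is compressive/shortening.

0.0551 mm

Internal axial forces (sectioning from the free end, tension +): N_BC = 11 kN, N_AB = 11 kN.
A_AB = 1521 mm².
A_BC = 1018 mm².
δ_AB = 11000·248/(1521·199000) = 0.009013 mm
δ_BC = 11000·849/(1018·199000) = 0.04611 mm
δ = Σδ_i = 0.05512 mm.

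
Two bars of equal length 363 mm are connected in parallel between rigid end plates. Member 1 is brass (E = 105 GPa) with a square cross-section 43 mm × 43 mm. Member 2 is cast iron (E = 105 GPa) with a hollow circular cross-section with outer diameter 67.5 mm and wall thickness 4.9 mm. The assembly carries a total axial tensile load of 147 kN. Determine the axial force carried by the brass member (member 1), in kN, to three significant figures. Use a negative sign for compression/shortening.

A_1 = 1849 mm².
A_2 = 963.7 mm².
Equal strain + equilibrium ⇒ each member carries load in proportion to AE: A₁E₁ = 194100000 N, A₂E₂ = 101200000 N, ΣAE = 295300000 N.
F₁ = P·A₁E₁/ΣAE = 147000·194100000/295300000 = 96640 N.

96.6 kN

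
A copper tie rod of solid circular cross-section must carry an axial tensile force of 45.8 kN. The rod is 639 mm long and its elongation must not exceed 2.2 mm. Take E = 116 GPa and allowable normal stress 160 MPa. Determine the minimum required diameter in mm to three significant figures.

19.1 mm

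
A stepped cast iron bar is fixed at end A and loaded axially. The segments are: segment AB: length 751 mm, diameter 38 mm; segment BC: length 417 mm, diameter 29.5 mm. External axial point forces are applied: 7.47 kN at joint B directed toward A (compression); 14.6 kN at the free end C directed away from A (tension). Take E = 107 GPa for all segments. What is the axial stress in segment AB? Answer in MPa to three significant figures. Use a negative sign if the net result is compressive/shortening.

Internal axial forces (sectioning from the free end, tension +): N_BC = 14.6 kN, N_AB = 7.13 kN.
A_AB = 1134 mm².
σ_AB = N_AB/A_AB = 7130/1134 = 6.287 MPa.

6.29 MPa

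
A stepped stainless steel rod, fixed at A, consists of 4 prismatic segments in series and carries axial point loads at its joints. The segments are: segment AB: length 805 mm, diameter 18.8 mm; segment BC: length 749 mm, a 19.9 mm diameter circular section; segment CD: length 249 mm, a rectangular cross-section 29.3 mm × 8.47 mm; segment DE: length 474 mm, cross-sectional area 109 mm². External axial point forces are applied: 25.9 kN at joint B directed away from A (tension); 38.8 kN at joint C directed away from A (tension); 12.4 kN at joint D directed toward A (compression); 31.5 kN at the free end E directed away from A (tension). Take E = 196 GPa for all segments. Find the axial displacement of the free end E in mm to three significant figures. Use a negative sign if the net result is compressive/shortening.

Internal axial forces (sectioning from the free end, tension +): N_DE = 31.5 kN, N_CD = 19.1 kN, N_BC = 57.9 kN, N_AB = 83.8 kN.
A_AB = 277.6 mm².
A_BC = 311 mm².
A_CD = 248.2 mm².
δ_AB = 83800·805/(277.6·196000) = 1.24 mm
δ_BC = 57900·749/(311·196000) = 0.7114 mm
δ_CD = 19100·249/(248.2·196000) = 0.09777 mm
δ_DE = 31500·474/(109·196000) = 0.6989 mm
δ = Σδ_i = 2.748 mm.

2.75 mm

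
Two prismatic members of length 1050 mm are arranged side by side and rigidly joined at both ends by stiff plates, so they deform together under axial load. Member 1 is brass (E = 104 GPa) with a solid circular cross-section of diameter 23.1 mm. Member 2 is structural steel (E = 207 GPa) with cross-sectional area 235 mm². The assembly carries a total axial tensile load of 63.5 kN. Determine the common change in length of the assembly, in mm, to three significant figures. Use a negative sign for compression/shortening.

0.723 mm

A_1 = 419.1 mm².
Equal strain + equilibrium ⇒ each member carries load in proportion to AE: A₁E₁ = 43590000 N, A₂E₂ = 48640000 N, ΣAE = 92230000 N.
δ = PL/ΣAE = 63500·1050/92230000 = 0.7229 mm.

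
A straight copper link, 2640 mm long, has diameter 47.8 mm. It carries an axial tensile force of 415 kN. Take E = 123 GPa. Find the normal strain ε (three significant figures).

0.00188

A = 1795 mm².
σ = N/A = 231.3 MPa; ε = σ/E = 231.3/123000 = 1.880e-03.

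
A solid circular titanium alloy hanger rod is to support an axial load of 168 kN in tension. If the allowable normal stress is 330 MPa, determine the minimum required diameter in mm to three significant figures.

Required area A ≥ P/σ_allow = 168000/330 = 509.1 mm².
For a solid circular section, d ≥ √(4A/π) = 25.46 mm.

25.5 mm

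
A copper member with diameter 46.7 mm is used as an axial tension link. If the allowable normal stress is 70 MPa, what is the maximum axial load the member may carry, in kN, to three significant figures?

120 kN

A = 1713 mm².
P_max = σ_allow · A = 70 · 1713 = 119900 N = 119.9 kN.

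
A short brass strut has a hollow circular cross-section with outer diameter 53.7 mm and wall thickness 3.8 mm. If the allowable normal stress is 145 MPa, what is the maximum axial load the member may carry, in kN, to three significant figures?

86.4 kN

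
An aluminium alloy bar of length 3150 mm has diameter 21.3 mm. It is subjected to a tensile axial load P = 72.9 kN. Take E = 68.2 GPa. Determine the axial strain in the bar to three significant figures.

A = 356.3 mm².
σ = N/A = 204.6 MPa; ε = σ/E = 204.6/68200 = 3.000e-03.

0.00300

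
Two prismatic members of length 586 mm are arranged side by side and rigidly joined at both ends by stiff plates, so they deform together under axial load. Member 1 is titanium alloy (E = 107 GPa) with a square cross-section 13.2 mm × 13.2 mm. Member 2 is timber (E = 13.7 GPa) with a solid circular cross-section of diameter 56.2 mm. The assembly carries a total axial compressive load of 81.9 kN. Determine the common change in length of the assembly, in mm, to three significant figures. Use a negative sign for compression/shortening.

A_1 = 174.2 mm².
A_2 = 2481 mm².
Equal strain + equilibrium ⇒ each member carries load in proportion to AE: A₁E₁ = 18640000 N, A₂E₂ = 33980000 N, ΣAE = 52630000 N.
δ = PL/ΣAE = -81900·586/52630000 = -0.9119 mm.

-0.912 mm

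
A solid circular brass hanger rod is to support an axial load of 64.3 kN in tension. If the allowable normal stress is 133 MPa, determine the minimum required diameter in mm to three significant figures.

Required area A ≥ P/σ_allow = 64300/133 = 483.5 mm².
For a solid circular section, d ≥ √(4A/π) = 24.81 mm.

24.8 mm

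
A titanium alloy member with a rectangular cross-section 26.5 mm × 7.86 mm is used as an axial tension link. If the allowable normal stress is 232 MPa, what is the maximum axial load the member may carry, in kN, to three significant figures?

48.3 kN

A = 208.3 mm².
P_max = σ_allow · A = 232 · 208.3 = 48320 N = 48.32 kN.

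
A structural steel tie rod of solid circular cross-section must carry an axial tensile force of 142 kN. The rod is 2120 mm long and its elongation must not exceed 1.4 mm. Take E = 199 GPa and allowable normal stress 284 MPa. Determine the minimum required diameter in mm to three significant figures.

37.1 mm

Required area A ≥ P/σ_allow = 142000/284 = 500 mm².
For a solid circular section, d ≥ √(4A/π) = 25.23 mm.
Elongation limit: A ≥ PL/(Eδ_allow) = 142000·2120/(199000·1.4) = 1081 mm² ⇒ d ≥ 37.09 mm.
The elongation limit governs.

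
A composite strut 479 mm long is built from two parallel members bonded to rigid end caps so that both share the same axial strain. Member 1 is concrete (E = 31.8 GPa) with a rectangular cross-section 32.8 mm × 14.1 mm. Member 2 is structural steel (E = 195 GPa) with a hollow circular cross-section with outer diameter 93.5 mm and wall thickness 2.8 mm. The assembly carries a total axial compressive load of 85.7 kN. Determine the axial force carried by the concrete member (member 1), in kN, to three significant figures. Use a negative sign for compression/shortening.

-7.40 kN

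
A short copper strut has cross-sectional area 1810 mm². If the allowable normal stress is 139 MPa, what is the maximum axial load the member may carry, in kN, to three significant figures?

252 kN

P_max = σ_allow · A = 139 · 1810 = 251600 N = 251.6 kN.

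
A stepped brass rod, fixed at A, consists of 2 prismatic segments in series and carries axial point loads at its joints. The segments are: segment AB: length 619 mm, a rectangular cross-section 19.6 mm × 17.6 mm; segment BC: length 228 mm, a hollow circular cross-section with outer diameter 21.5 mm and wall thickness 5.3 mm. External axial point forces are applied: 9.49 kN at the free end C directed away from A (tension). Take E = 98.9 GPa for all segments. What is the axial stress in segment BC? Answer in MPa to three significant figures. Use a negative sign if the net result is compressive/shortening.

Internal axial forces (sectioning from the free end, tension +): N_BC = 9.49 kN, N_AB = 9.49 kN.
A_BC = 269.7 mm².
σ_BC = N_BC/A_BC = 9490/269.7 = 35.18 MPa.

35.2 MPa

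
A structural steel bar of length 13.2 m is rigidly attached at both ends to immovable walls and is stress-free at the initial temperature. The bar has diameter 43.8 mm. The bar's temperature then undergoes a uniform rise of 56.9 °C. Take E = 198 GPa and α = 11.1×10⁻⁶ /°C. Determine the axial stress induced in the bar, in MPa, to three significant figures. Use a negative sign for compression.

-125 MPa

Free thermal expansion αLΔT = 11.1e-6 · 13200 · 56.9 = 8.337 mm.
The walls impose strain ε = −(8.337)/13200 = -6.3159e-04; σ = Eε = 198000 · -6.3159e-04 = -125.1 MPa.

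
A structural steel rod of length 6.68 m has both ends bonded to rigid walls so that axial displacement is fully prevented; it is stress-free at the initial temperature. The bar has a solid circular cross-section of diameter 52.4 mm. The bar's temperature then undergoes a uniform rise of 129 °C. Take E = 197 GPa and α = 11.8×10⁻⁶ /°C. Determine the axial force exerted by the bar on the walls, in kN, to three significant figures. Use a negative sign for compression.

Free thermal expansion αLΔT = 11.8e-6 · 6680 · 129 = 10.17 mm.
The walls impose strain ε = −(10.17)/6680 = -1.5222e-03; σ = Eε = 197000 · -1.5222e-03 = -299.9 MPa.
Wall reaction R = σ·A = -299.9·2157 = -646700 N = -646.7 kN.

-647 kN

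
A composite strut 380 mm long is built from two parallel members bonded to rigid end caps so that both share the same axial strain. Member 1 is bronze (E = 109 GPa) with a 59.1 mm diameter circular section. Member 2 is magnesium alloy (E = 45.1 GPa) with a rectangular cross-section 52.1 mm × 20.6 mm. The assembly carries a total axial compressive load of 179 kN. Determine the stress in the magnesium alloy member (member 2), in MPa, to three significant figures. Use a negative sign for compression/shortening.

-23.2 MPa

A_1 = 2743 mm².
A_2 = 1073 mm².
Equal strain + equilibrium ⇒ each member carries load in proportion to AE: A₁E₁ = 299000000 N, A₂E₂ = 48400000 N, ΣAE = 347400000 N.
σ₂ = P·E₂/ΣAE = -179000·45100/347400000 = -23.24 MPa.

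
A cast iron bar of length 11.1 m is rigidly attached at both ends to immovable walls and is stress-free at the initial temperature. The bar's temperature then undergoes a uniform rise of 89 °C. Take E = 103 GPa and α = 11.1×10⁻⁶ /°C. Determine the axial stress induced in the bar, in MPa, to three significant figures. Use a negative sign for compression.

-102 MPa

Free thermal expansion αLΔT = 11.1e-6 · 11100 · 89 = 10.97 mm.
The walls impose strain ε = −(10.97)/11100 = -9.8790e-04; σ = Eε = 103000 · -9.8790e-04 = -101.8 MPa.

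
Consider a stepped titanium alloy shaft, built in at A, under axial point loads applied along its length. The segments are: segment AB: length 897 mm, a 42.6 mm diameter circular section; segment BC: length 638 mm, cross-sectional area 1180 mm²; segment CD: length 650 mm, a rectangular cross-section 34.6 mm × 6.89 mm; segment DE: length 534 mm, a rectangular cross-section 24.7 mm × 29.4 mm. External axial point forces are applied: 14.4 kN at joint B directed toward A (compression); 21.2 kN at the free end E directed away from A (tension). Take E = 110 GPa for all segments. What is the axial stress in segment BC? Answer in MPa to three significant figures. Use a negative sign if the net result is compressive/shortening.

18.0 MPa

Internal axial forces (sectioning from the free end, tension +): N_DE = 21.2 kN, N_CD = 21.2 kN, N_BC = 21.2 kN, N_AB = 6.8 kN.
σ_BC = N_BC/A_BC = 21200/1180 = 17.97 MPa.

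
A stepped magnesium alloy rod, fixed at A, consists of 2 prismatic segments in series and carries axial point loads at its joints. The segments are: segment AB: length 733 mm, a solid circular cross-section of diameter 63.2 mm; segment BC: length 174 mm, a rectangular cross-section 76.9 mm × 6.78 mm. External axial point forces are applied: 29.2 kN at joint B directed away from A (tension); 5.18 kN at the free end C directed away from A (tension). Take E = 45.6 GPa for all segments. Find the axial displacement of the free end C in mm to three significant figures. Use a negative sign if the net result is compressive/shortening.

Internal axial forces (sectioning from the free end, tension +): N_BC = 5.18 kN, N_AB = 34.38 kN.
A_AB = 3137 mm².
A_BC = 521.4 mm².
δ_AB = 34380·733/(3137·45600) = 0.1762 mm
δ_BC = 5180·174/(521.4·45600) = 0.03791 mm
δ = Σδ_i = 0.2141 mm.

0.214 mm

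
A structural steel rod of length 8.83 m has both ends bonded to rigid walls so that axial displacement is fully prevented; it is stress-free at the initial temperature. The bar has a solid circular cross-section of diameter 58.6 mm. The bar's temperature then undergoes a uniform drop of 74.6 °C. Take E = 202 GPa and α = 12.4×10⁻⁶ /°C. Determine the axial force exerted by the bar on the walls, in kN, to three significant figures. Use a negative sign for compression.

504 kN

Free thermal expansion αLΔT = 12.4e-6 · 8830 · -74.6 = -8.168 mm.
The walls impose strain ε = −(-8.168)/8830 = 9.2504e-04; σ = Eε = 202000 · 9.2504e-04 = 186.9 MPa.
Wall reaction R = σ·A = 186.9·2697 = 504000 N = 504 kN.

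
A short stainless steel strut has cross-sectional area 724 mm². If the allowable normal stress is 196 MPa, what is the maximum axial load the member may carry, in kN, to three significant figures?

P_max = σ_allow · A = 196 · 724 = 141900 N = 141.9 kN.

142 kN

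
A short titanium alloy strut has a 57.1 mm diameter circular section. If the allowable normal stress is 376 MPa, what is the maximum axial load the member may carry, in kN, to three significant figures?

A = 2561 mm².
P_max = σ_allow · A = 376 · 2561 = 962800 N = 962.8 kN.

963 kN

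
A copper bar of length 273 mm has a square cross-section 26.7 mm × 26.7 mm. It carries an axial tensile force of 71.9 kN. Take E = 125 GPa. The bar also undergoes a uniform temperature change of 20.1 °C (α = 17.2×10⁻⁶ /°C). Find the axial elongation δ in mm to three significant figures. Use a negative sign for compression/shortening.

A = 712.9 mm².
δ_mech = NL/(AE) = 71900·273/(712.9·125000) = 0.2203 mm.
δ_thermal = αLΔT = 17.2e-6·273·20.1 = 0.09438 mm.
δ = δ_mech + δ_thermal = 0.3147 mm.

0.315 mm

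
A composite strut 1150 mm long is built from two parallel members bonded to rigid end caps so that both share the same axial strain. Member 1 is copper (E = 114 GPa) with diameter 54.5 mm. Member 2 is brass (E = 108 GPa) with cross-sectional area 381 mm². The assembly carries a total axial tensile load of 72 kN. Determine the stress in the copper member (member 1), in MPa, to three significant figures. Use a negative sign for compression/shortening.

A_1 = 2333 mm².
Equal strain + equilibrium ⇒ each member carries load in proportion to AE: A₁E₁ = 265900000 N, A₂E₂ = 41150000 N, ΣAE = 307100000 N.
σ₁ = P·E₁/ΣAE = 72000·114000/307100000 = 26.73 MPa.

26.7 MPa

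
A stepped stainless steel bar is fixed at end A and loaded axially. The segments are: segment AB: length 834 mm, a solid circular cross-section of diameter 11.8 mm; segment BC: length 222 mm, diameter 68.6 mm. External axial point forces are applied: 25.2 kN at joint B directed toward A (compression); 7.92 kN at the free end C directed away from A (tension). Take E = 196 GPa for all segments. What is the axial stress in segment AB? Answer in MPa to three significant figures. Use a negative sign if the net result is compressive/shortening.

Internal axial forces (sectioning from the free end, tension +): N_BC = 7.92 kN, N_AB = -17.28 kN.
A_AB = 109.4 mm².
σ_AB = N_AB/A_AB = -17280/109.4 = -158 MPa.

-158 MPa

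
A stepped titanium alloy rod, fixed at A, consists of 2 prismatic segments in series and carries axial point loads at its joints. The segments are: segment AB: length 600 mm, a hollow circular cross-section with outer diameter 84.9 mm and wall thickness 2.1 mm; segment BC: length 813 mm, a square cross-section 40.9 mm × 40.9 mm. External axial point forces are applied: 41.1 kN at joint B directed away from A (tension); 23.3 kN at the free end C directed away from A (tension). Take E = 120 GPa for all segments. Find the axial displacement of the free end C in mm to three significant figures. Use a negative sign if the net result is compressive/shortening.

0.684 mm

Internal axial forces (sectioning from the free end, tension +): N_BC = 23.3 kN, N_AB = 64.4 kN.
A_AB = 546.3 mm².
A_BC = 1673 mm².
δ_AB = 64400·600/(546.3·120000) = 0.5895 mm
δ_BC = 23300·813/(1673·120000) = 0.09437 mm
δ = Σδ_i = 0.6838 mm.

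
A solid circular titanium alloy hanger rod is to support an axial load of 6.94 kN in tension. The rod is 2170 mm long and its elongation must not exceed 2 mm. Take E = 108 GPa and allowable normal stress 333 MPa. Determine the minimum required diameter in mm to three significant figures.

9.42 mm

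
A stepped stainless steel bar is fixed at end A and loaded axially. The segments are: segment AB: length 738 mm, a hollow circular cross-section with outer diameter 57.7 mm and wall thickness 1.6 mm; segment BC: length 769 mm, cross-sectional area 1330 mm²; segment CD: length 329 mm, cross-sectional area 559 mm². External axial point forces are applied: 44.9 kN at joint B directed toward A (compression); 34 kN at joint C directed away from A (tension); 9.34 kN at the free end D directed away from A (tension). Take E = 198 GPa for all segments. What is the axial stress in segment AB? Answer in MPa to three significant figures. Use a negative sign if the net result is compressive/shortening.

Internal axial forces (sectioning from the free end, tension +): N_CD = 9.34 kN, N_BC = 43.34 kN, N_AB = -1.56 kN.
A_AB = 282 mm².
σ_AB = N_AB/A_AB = -1560/282 = -5.532 MPa.

-5.53 MPa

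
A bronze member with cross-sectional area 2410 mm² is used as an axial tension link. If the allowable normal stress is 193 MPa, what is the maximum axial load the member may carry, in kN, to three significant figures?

465 kN

P_max = σ_allow · A = 193 · 2410 = 465100 N = 465.1 kN.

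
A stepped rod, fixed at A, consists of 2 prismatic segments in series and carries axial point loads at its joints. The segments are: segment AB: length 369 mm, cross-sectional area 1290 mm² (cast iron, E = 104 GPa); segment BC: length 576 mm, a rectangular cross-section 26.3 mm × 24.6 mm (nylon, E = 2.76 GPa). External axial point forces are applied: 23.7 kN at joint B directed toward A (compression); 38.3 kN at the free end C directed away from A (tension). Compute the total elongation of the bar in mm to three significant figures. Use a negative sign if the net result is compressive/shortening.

Internal axial forces (sectioning from the free end, tension +): N_BC = 38.3 kN, N_AB = 14.6 kN.
A_BC = 647 mm².
δ_AB = 14600·369/(1290·104000) = 0.04016 mm
δ_BC = 38300·576/(647·2760) = 12.35 mm
δ = Σδ_i = 12.39 mm.

12.4 mm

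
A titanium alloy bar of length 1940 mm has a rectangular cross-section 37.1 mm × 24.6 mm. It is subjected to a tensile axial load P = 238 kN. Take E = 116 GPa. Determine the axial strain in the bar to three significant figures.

0.00225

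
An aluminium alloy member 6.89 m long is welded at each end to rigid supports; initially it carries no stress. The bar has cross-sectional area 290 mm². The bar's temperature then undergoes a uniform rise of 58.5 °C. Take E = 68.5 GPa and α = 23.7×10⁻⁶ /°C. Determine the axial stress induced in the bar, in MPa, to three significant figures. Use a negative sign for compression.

Free thermal expansion αLΔT = 23.7e-6 · 6890 · 58.5 = 9.553 mm.
The walls impose strain ε = −(9.553)/6890 = -1.3864e-03; σ = Eε = 68500 · -1.3864e-03 = -94.97 MPa.

-95.0 MPa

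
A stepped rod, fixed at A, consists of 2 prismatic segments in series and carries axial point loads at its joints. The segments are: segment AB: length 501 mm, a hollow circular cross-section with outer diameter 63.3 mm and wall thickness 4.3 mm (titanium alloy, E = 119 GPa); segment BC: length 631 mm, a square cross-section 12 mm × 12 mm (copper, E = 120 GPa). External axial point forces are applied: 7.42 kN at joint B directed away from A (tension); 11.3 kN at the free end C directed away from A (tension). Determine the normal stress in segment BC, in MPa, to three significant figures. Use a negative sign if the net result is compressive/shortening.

Internal axial forces (sectioning from the free end, tension +): N_BC = 11.3 kN, N_AB = 18.72 kN.
A_BC = 144 mm².
σ_BC = N_BC/A_BC = 11300/144 = 78.47 MPa.

78.5 MPa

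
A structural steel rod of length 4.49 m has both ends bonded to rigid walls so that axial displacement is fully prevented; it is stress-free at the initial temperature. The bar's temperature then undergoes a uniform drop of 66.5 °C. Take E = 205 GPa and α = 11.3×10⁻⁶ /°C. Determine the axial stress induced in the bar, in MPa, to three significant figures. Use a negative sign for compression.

Free thermal expansion αLΔT = 11.3e-6 · 4490 · -66.5 = -3.374 mm.
The walls impose strain ε = −(-3.374)/4490 = 7.5145e-04; σ = Eε = 205000 · 7.5145e-04 = 154 MPa.

154 MPa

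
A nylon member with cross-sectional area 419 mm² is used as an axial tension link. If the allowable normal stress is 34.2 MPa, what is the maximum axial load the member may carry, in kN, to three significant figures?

P_max = σ_allow · A = 34.2 · 419 = 14330 N = 14.33 kN.

14.3 kN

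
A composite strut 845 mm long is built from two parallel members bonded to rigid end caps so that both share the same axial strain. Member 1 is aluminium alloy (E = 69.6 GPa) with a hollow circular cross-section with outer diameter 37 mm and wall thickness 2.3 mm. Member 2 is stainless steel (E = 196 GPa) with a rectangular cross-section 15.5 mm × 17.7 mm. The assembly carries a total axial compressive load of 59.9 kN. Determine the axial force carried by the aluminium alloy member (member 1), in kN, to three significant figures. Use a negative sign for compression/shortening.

A_1 = 250.7 mm².
A_2 = 274.3 mm².
Equal strain + equilibrium ⇒ each member carries load in proportion to AE: A₁E₁ = 17450000 N, A₂E₂ = 53770000 N, ΣAE = 71220000 N.
F₁ = P·A₁E₁/ΣAE = -59900·17450000/71220000 = -14680 N.

-14.7 kN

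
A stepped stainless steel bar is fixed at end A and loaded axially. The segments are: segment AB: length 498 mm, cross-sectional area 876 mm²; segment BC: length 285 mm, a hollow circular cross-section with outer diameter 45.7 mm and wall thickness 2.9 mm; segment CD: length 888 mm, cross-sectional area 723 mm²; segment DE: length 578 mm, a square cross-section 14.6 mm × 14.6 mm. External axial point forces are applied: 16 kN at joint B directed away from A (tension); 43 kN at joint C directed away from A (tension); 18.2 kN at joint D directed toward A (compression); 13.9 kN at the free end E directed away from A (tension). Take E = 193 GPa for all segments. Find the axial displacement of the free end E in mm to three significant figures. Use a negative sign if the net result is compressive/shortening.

0.476 mm

Internal axial forces (sectioning from the free end, tension +): N_DE = 13.9 kN, N_CD = -4.3 kN, N_BC = 38.7 kN, N_AB = 54.7 kN.
A_BC = 389.9 mm².
A_DE = 213.2 mm².
δ_AB = 54700·498/(876·193000) = 0.1611 mm
δ_BC = 38700·285/(389.9·193000) = 0.1466 mm
δ_CD = -4300·888/(723·193000) = -0.02736 mm
δ_DE = 13900·578/(213.2·193000) = 0.1953 mm
δ = Σδ_i = 0.4756 mm.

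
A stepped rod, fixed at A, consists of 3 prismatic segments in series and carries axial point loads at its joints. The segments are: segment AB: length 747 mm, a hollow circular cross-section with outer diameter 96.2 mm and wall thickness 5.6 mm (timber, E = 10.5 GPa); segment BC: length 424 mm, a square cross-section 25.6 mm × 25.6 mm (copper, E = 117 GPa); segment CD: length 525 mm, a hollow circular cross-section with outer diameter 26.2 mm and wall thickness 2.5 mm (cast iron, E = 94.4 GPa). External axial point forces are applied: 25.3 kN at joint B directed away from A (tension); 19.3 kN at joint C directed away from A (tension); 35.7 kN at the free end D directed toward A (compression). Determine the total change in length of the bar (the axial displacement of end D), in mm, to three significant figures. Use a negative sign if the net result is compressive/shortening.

Internal axial forces (sectioning from the free end, tension +): N_CD = -35.7 kN, N_BC = -16.4 kN, N_AB = 8.9 kN.
A_AB = 1594 mm².
A_BC = 655.4 mm².
A_CD = 186.1 mm².
δ_AB = 8900·747/(1594·10500) = 0.3972 mm
δ_BC = -16400·424/(655.4·117000) = -0.09069 mm
δ_CD = -35700·525/(186.1·94400) = -1.067 mm
δ = Σδ_i = -0.7601 mm.

-0.760 mm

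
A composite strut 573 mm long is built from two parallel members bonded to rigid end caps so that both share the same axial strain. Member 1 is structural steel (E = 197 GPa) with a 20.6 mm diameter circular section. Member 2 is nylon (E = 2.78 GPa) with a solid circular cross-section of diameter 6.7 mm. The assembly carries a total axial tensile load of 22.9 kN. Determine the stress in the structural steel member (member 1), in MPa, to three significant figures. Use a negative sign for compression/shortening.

68.6 MPa

A_1 = 333.3 mm².
A_2 = 35.26 mm².
Equal strain + equilibrium ⇒ each member carries load in proportion to AE: A₁E₁ = 65660000 N, A₂E₂ = 98010 N, ΣAE = 65760000 N.
σ₁ = P·E₁/ΣAE = 22900·197000/65760000 = 68.61 MPa.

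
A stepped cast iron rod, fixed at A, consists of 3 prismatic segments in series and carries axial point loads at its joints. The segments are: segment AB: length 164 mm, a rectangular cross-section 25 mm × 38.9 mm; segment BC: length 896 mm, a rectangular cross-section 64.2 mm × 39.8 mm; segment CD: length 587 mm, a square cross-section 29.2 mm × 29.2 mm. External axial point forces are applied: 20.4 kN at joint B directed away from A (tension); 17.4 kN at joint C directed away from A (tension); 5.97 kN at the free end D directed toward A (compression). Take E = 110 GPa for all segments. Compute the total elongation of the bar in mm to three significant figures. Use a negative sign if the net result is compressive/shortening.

0.0479 mm

Internal axial forces (sectioning from the free end, tension +): N_CD = -5.97 kN, N_BC = 11.43 kN, N_AB = 31.83 kN.
A_AB = 972.5 mm².
A_BC = 2555 mm².
A_CD = 852.6 mm².
δ_AB = 31830·164/(972.5·110000) = 0.0488 mm
δ_BC = 11430·896/(2555·110000) = 0.03644 mm
δ_CD = -5970·587/(852.6·110000) = -0.03736 mm
δ = Σδ_i = 0.04787 mm.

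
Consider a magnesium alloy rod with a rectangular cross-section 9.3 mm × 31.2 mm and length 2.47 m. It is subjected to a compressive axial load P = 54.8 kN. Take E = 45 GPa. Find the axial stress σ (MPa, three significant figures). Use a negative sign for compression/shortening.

A = 290.2 mm².
σ = N/A = -54800/290.2 = -188.9 MPa.

-189 MPa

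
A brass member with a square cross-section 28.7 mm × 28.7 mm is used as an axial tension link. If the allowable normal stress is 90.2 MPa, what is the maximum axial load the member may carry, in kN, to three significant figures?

A = 823.7 mm².
P_max = σ_allow · A = 90.2 · 823.7 = 74300 N = 74.3 kN.

74.3 kN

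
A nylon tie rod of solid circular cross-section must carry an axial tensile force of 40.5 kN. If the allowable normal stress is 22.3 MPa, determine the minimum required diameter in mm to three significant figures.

Required area A ≥ P/σ_allow = 40500/22.3 = 1816 mm².
For a solid circular section, d ≥ √(4A/π) = 48.09 mm.

48.1 mm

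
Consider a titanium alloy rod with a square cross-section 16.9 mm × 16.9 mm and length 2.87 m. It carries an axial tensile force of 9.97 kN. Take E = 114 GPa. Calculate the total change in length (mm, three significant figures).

0.879 mm

A = 285.6 mm².
δ_mech = NL/(AE) = 9970·2870/(285.6·114000) = 0.8788 mm.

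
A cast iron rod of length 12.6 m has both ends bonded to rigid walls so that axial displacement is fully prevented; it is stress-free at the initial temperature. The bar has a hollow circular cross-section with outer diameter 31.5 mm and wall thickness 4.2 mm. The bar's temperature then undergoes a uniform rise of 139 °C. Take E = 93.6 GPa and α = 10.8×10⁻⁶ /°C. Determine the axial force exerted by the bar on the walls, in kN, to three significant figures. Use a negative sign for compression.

-50.6 kN

Free thermal expansion αLΔT = 10.8e-6 · 12600 · 139 = 18.92 mm.
The walls impose strain ε = −(18.92)/12600 = -1.5012e-03; σ = Eε = 93600 · -1.5012e-03 = -140.5 MPa.
Wall reaction R = σ·A = -140.5·360.2 = -50610 N = -50.61 kN.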